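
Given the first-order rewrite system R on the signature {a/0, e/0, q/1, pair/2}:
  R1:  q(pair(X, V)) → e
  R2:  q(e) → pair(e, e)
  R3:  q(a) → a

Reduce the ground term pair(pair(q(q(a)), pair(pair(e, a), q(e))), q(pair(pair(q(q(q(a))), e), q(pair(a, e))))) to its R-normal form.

1. pair(pair(q(q(a)), pair(pair(e, a), q(e))), q(pair(pair(q(q(q(a))), e), q(pair(a, e)))))  →  pair(pair(q(a), pair(pair(e, a), q(e))), q(pair(pair(q(q(q(a))), e), q(pair(a, e)))))   [R3 at 1.1.1]
2. pair(pair(q(a), pair(pair(e, a), q(e))), q(pair(pair(q(q(q(a))), e), q(pair(a, e)))))  →  pair(pair(a, pair(pair(e, a), q(e))), q(pair(pair(q(q(q(a))), e), q(pair(a, e)))))   [R3 at 1.1]
3. pair(pair(a, pair(pair(e, a), q(e))), q(pair(pair(q(q(q(a))), e), q(pair(a, e)))))  →  pair(pair(a, pair(pair(e, a), pair(e, e))), q(pair(pair(q(q(q(a))), e), q(pair(a, e)))))   [R2 at 1.2.2]
4. pair(pair(a, pair(pair(e, a), pair(e, e))), q(pair(pair(q(q(q(a))), e), q(pair(a, e)))))  →  pair(pair(a, pair(pair(e, a), pair(e, e))), e)   [R1 at 2]

pair(pair(a, pair(pair(e, a), pair(e, e))), e)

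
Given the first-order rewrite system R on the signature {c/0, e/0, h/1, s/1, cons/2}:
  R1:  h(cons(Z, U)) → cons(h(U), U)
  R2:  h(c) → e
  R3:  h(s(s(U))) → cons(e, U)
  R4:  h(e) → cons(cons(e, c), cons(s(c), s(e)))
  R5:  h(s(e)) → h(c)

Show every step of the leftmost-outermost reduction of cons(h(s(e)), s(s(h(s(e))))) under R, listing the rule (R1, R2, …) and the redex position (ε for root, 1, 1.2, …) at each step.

cons(e, s(s(e)))

1. cons(h(s(e)), s(s(h(s(e)))))  →  cons(h(c), s(s(h(s(e)))))   [R5 at 1]
2. cons(h(c), s(s(h(s(e)))))  →  cons(e, s(s(h(s(e)))))   [R2 at 1]
3. cons(e, s(s(h(s(e)))))  →  cons(e, s(s(h(c))))   [R5 at 2.1.1]
4. cons(e, s(s(h(c))))  →  cons(e, s(s(e)))   [R2 at 2.1.1]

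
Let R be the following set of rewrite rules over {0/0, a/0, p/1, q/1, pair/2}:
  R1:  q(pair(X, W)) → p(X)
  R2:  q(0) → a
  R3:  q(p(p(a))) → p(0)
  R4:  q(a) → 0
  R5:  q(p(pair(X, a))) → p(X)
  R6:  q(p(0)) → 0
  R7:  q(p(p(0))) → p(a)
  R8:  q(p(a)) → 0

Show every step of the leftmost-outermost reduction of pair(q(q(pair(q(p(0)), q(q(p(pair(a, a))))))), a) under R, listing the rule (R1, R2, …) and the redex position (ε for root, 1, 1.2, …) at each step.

pair(0, a)

1. pair(q(q(pair(q(p(0)), q(q(p(pair(a, a))))))), a)  →  pair(q(p(q(p(0)))), a)   [R1 at 1.1]
2. pair(q(p(q(p(0)))), a)  →  pair(q(p(0)), a)   [R6 at 1.1.1]
3. pair(q(p(0)), a)  →  pair(0, a)   [R6 at 1]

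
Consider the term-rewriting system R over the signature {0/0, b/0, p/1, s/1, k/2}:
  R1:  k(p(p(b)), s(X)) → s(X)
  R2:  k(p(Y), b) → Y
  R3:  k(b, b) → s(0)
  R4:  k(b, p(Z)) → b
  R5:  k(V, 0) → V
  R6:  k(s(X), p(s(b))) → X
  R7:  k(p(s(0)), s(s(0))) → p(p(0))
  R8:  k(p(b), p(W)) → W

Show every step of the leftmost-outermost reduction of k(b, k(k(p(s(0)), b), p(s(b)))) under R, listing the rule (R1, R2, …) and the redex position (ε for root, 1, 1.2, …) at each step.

b

1. k(b, k(k(p(s(0)), b), p(s(b))))  →  k(b, k(s(0), p(s(b))))   [R2 at 2.1]
2. k(b, k(s(0), p(s(b))))  →  k(b, 0)   [R6 at 2]
3. k(b, 0)  →  b   [R5 at ε]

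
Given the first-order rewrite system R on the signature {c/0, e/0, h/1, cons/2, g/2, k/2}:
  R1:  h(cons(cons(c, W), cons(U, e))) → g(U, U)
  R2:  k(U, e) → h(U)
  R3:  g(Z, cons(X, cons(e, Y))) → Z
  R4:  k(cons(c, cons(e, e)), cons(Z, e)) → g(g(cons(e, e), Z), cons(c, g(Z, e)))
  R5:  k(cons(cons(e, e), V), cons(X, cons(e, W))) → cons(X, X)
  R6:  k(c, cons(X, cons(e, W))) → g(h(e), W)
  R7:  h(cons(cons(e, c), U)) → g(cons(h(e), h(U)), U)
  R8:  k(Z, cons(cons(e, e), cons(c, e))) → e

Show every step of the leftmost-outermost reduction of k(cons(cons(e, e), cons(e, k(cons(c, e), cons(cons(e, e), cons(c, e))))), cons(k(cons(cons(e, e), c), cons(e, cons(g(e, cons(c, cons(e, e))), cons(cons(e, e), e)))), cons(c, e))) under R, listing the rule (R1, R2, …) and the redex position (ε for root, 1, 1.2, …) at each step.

e

1. k(cons(cons(e, e), cons(e, k(cons(c, e), cons(cons(e, e), cons(c, e))))), cons(k(cons(cons(e, e), c), cons(e, cons(g(e, cons(c, cons(e, e))), cons(cons(e, e), e)))), cons(c, e)))  →  k(cons(cons(e, e), cons(e, e)), cons(k(cons(cons(e, e), c), cons(e, cons(g(e, cons(c, cons(e, e))), cons(cons(e, e), e)))), cons(c, e)))   [R8 at 1.2.2]
2. k(cons(cons(e, e), cons(e, e)), cons(k(cons(cons(e, e), c), cons(e, cons(g(e, cons(c, cons(e, e))), cons(cons(e, e), e)))), cons(c, e)))  →  k(cons(cons(e, e), cons(e, e)), cons(k(cons(cons(e, e), c), cons(e, cons(e, cons(cons(e, e), e)))), cons(c, e)))   [R3 at 2.1.2.2.1]
3. k(cons(cons(e, e), cons(e, e)), cons(k(cons(cons(e, e), c), cons(e, cons(e, cons(cons(e, e), e)))), cons(c, e)))  →  k(cons(cons(e, e), cons(e, e)), cons(cons(e, e), cons(c, e)))   [R5 at 2.1]
4. k(cons(cons(e, e), cons(e, e)), cons(cons(e, e), cons(c, e)))  →  e   [R8 at ε]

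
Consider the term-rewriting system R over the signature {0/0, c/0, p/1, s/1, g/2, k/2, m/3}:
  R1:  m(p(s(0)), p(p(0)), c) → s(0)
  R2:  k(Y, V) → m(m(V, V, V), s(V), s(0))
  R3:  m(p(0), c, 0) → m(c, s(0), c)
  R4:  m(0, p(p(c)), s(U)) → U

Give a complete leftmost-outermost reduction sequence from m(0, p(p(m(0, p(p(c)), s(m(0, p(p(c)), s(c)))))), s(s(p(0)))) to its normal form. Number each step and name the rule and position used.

1. m(0, p(p(m(0, p(p(c)), s(m(0, p(p(c)), s(c)))))), s(s(p(0))))  →  m(0, p(p(m(0, p(p(c)), s(c)))), s(s(p(0))))   [R4 at 2.1.1]
2. m(0, p(p(m(0, p(p(c)), s(c)))), s(s(p(0))))  →  m(0, p(p(c)), s(s(p(0))))   [R4 at 2.1.1]
3. m(0, p(p(c)), s(s(p(0))))  →  s(p(0))   [R4 at ε]

s(p(0))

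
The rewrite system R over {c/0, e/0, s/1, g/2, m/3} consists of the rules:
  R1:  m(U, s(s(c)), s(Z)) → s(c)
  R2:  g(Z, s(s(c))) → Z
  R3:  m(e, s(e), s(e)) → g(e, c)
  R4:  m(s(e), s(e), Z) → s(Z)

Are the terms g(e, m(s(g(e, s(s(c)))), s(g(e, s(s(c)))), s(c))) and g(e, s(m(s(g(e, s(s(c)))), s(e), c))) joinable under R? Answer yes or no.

Reduce t₁ = g(e, m(s(g(e, s(s(c)))), s(g(e, s(s(c)))), s(c))):
1. g(e, m(s(g(e, s(s(c)))), s(g(e, s(s(c)))), s(c)))  →  g(e, m(s(e), s(g(e, s(s(c)))), s(c)))   [R2 at 2.1.1]
2. g(e, m(s(e), s(g(e, s(s(c)))), s(c)))  →  g(e, m(s(e), s(e), s(c)))   [R2 at 2.2.1]
3. g(e, m(s(e), s(e), s(c)))  →  g(e, s(s(c)))   [R4 at 2]
4. g(e, s(s(c)))  →  e   [R2 at ε]

Reduce t₂ = g(e, s(m(s(g(e, s(s(c)))), s(e), c))):
1. g(e, s(m(s(g(e, s(s(c)))), s(e), c)))  →  g(e, s(m(s(e), s(e), c)))   [R2 at 2.1.1.1]
2. g(e, s(m(s(e), s(e), c)))  →  g(e, s(s(c)))   [R4 at 2.1]
3. g(e, s(s(c)))  →  e   [R2 at ε]

yes — NF(t₁) = e, NF(t₂) = e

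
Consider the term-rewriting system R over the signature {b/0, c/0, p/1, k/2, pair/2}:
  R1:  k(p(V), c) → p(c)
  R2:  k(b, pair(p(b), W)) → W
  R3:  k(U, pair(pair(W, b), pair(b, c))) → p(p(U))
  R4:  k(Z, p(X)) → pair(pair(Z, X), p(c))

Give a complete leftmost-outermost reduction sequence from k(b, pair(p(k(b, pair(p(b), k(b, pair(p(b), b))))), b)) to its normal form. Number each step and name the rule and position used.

b

1. k(b, pair(p(k(b, pair(p(b), k(b, pair(p(b), b))))), b))  →  k(b, pair(p(k(b, pair(p(b), b))), b))   [R2 at 2.1.1]
2. k(b, pair(p(k(b, pair(p(b), b))), b))  →  k(b, pair(p(b), b))   [R2 at 2.1.1]
3. k(b, pair(p(b), b))  →  b   [R2 at ε]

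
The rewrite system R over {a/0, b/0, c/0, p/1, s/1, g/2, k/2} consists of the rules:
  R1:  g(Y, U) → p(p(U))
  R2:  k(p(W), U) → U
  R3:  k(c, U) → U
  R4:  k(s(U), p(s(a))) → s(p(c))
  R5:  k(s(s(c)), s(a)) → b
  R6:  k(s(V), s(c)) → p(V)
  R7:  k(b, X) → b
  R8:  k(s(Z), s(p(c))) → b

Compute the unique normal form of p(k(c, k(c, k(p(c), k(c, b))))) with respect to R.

1. p(k(c, k(c, k(p(c), k(c, b)))))  →  p(k(c, k(p(c), k(c, b))))   [R3 at 1]
2. p(k(c, k(p(c), k(c, b))))  →  p(k(p(c), k(c, b)))   [R3 at 1]
3. p(k(p(c), k(c, b)))  →  p(k(c, b))   [R2 at 1]
4. p(k(c, b))  →  p(b)   [R3 at 1]

p(b)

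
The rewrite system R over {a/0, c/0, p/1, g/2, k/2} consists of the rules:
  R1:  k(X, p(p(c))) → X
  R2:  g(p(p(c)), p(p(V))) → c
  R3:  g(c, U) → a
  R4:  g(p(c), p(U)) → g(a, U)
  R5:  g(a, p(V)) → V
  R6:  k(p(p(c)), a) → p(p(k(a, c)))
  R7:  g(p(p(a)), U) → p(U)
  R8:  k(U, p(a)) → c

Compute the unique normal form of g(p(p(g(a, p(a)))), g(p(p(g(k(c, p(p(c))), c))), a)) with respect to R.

p(p(a))

1. g(p(p(g(a, p(a)))), g(p(p(g(k(c, p(p(c))), c))), a))  →  g(p(p(a)), g(p(p(g(k(c, p(p(c))), c))), a))   [R5 at 1.1.1]
2. g(p(p(a)), g(p(p(g(k(c, p(p(c))), c))), a))  →  p(g(p(p(g(k(c, p(p(c))), c))), a))   [R7 at ε]
3. p(g(p(p(g(k(c, p(p(c))), c))), a))  →  p(g(p(p(g(c, c))), a))   [R1 at 1.1.1.1.1]
4. p(g(p(p(g(c, c))), a))  →  p(g(p(p(a)), a))   [R3 at 1.1.1.1]
5. p(g(p(p(a)), a))  →  p(p(a))   [R7 at 1]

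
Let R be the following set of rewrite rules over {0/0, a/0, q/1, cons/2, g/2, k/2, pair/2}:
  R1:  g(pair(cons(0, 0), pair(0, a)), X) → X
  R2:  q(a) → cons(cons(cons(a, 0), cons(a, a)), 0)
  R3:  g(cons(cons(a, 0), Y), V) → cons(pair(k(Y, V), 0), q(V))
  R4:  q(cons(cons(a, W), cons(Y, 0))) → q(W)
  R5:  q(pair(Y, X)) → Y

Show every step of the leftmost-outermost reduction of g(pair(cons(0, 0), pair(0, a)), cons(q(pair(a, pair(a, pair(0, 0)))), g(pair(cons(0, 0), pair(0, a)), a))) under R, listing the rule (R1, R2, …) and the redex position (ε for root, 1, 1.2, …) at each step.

1. g(pair(cons(0, 0), pair(0, a)), cons(q(pair(a, pair(a, pair(0, 0)))), g(pair(cons(0, 0), pair(0, a)), a)))  →  cons(q(pair(a, pair(a, pair(0, 0)))), g(pair(cons(0, 0), pair(0, a)), a))   [R1 at ε]
2. cons(q(pair(a, pair(a, pair(0, 0)))), g(pair(cons(0, 0), pair(0, a)), a))  →  cons(a, g(pair(cons(0, 0), pair(0, a)), a))   [R5 at 1]
3. cons(a, g(pair(cons(0, 0), pair(0, a)), a))  →  cons(a, a)   [R1 at 2]

cons(a, a)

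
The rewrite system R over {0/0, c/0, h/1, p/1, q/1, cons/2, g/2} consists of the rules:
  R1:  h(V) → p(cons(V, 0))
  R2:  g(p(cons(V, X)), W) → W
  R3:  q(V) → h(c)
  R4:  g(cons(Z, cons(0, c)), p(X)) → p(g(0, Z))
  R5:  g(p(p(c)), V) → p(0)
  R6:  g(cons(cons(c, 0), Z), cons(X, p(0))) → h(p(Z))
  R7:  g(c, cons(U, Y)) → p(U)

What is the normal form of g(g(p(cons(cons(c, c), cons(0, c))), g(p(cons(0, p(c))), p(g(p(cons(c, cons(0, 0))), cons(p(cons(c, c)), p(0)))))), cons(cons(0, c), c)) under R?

cons(cons(0, c), c)

1. g(g(p(cons(cons(c, c), cons(0, c))), g(p(cons(0, p(c))), p(g(p(cons(c, cons(0, 0))), cons(p(cons(c, c)), p(0)))))), cons(cons(0, c), c))  →  g(g(p(cons(0, p(c))), p(g(p(cons(c, cons(0, 0))), cons(p(cons(c, c)), p(0))))), cons(cons(0, c), c))   [R2 at 1]
2. g(g(p(cons(0, p(c))), p(g(p(cons(c, cons(0, 0))), cons(p(cons(c, c)), p(0))))), cons(cons(0, c), c))  →  g(p(g(p(cons(c, cons(0, 0))), cons(p(cons(c, c)), p(0)))), cons(cons(0, c), c))   [R2 at 1]
3. g(p(g(p(cons(c, cons(0, 0))), cons(p(cons(c, c)), p(0)))), cons(cons(0, c), c))  →  g(p(cons(p(cons(c, c)), p(0))), cons(cons(0, c), c))   [R2 at 1.1]
4. g(p(cons(p(cons(c, c)), p(0))), cons(cons(0, c), c))  →  cons(cons(0, c), c)   [R2 at ε]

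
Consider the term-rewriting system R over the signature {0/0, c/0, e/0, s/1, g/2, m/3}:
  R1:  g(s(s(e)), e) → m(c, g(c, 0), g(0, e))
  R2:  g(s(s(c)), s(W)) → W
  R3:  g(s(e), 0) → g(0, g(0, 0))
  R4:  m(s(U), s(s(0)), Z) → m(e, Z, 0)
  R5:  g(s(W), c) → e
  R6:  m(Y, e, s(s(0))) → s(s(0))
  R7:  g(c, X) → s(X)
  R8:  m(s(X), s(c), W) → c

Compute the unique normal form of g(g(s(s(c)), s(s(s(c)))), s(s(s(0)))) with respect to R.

s(s(0))

1. g(g(s(s(c)), s(s(s(c)))), s(s(s(0))))  →  g(s(s(c)), s(s(s(0))))   [R2 at 1]
2. g(s(s(c)), s(s(s(0))))  →  s(s(0))   [R2 at ε]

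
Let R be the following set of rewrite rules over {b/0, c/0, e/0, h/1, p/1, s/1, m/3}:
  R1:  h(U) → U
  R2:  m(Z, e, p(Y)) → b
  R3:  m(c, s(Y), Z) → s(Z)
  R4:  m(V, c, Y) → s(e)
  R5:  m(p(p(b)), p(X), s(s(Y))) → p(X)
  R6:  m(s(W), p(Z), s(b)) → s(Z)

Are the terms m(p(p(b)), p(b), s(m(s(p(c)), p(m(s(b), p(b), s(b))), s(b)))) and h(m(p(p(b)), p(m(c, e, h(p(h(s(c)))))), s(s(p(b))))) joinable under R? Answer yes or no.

Reduce t₁ = m(p(p(b)), p(b), s(m(s(p(c)), p(m(s(b), p(b), s(b))), s(b)))):
1. m(p(p(b)), p(b), s(m(s(p(c)), p(m(s(b), p(b), s(b))), s(b))))  →  m(p(p(b)), p(b), s(s(m(s(b), p(b), s(b)))))   [R6 at 3.1]
2. m(p(p(b)), p(b), s(s(m(s(b), p(b), s(b)))))  →  p(b)   [R5 at ε]

Reduce t₂ = h(m(p(p(b)), p(m(c, e, h(p(h(s(c)))))), s(s(p(b))))):
1. h(m(p(p(b)), p(m(c, e, h(p(h(s(c)))))), s(s(p(b)))))  →  m(p(p(b)), p(m(c, e, h(p(h(s(c)))))), s(s(p(b))))   [R1 at ε]
2. m(p(p(b)), p(m(c, e, h(p(h(s(c)))))), s(s(p(b))))  →  p(m(c, e, h(p(h(s(c))))))   [R5 at ε]
3. p(m(c, e, h(p(h(s(c))))))  →  p(m(c, e, p(h(s(c)))))   [R1 at 1.3]
4. p(m(c, e, p(h(s(c)))))  →  p(b)   [R2 at 1]

yes — NF(t₁) = p(b), NF(t₂) = p(b)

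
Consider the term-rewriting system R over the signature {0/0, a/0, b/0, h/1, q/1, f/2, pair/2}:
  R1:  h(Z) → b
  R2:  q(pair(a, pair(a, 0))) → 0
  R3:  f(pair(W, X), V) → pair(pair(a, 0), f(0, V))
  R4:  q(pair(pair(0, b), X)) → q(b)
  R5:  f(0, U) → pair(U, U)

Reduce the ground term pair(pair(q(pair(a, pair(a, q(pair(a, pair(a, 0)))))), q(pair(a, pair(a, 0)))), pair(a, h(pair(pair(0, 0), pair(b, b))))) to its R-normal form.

1. pair(pair(q(pair(a, pair(a, q(pair(a, pair(a, 0)))))), q(pair(a, pair(a, 0)))), pair(a, h(pair(pair(0, 0), pair(b, b)))))  →  pair(pair(q(pair(a, pair(a, 0))), q(pair(a, pair(a, 0)))), pair(a, h(pair(pair(0, 0), pair(b, b)))))   [R2 at 1.1.1.2.2]
2. pair(pair(q(pair(a, pair(a, 0))), q(pair(a, pair(a, 0)))), pair(a, h(pair(pair(0, 0), pair(b, b)))))  →  pair(pair(0, q(pair(a, pair(a, 0)))), pair(a, h(pair(pair(0, 0), pair(b, b)))))   [R2 at 1.1]
3. pair(pair(0, q(pair(a, pair(a, 0)))), pair(a, h(pair(pair(0, 0), pair(b, b)))))  →  pair(pair(0, 0), pair(a, h(pair(pair(0, 0), pair(b, b)))))   [R2 at 1.2]
4. pair(pair(0, 0), pair(a, h(pair(pair(0, 0), pair(b, b)))))  →  pair(pair(0, 0), pair(a, b))   [R1 at 2.2]

pair(pair(0, 0), pair(a, b))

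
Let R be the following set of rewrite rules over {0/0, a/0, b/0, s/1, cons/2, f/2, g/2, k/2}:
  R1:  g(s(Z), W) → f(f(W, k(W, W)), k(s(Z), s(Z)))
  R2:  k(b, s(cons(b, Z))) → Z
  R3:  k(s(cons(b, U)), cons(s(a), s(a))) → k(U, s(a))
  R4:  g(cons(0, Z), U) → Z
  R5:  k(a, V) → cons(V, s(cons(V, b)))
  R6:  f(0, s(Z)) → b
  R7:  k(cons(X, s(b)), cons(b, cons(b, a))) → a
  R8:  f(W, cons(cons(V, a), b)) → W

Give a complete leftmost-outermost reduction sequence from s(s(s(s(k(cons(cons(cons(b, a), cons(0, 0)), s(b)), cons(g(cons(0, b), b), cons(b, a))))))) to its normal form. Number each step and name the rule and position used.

s(s(s(s(a))))

1. s(s(s(s(k(cons(cons(cons(b, a), cons(0, 0)), s(b)), cons(g(cons(0, b), b), cons(b, a)))))))  →  s(s(s(s(k(cons(cons(cons(b, a), cons(0, 0)), s(b)), cons(b, cons(b, a)))))))   [R4 at 1.1.1.1.2.1]
2. s(s(s(s(k(cons(cons(cons(b, a), cons(0, 0)), s(b)), cons(b, cons(b, a)))))))  →  s(s(s(s(a))))   [R7 at 1.1.1.1]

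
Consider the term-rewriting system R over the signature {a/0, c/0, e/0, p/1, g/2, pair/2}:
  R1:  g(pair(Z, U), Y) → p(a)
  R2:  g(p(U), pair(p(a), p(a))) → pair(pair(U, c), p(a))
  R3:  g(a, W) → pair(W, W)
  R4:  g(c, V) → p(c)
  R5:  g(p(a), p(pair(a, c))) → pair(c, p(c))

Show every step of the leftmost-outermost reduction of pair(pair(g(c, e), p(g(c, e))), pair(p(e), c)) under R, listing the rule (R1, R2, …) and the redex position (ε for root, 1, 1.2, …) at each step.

pair(pair(p(c), p(p(c))), pair(p(e), c))

1. pair(pair(g(c, e), p(g(c, e))), pair(p(e), c))  →  pair(pair(p(c), p(g(c, e))), pair(p(e), c))   [R4 at 1.1]
2. pair(pair(p(c), p(g(c, e))), pair(p(e), c))  →  pair(pair(p(c), p(p(c))), pair(p(e), c))   [R4 at 1.2.1]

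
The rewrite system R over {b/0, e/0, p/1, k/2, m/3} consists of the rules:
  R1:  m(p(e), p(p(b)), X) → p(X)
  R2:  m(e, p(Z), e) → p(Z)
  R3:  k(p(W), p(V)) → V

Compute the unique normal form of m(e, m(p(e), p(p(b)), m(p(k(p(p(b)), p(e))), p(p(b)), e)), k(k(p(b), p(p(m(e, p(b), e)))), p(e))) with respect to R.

1. m(e, m(p(e), p(p(b)), m(p(k(p(p(b)), p(e))), p(p(b)), e)), k(k(p(b), p(p(m(e, p(b), e)))), p(e)))  →  m(e, p(m(p(k(p(p(b)), p(e))), p(p(b)), e)), k(k(p(b), p(p(m(e, p(b), e)))), p(e)))   [R1 at 2]
2. m(e, p(m(p(k(p(p(b)), p(e))), p(p(b)), e)), k(k(p(b), p(p(m(e, p(b), e)))), p(e)))  →  m(e, p(m(p(e), p(p(b)), e)), k(k(p(b), p(p(m(e, p(b), e)))), p(e)))   [R3 at 2.1.1.1]
3. m(e, p(m(p(e), p(p(b)), e)), k(k(p(b), p(p(m(e, p(b), e)))), p(e)))  →  m(e, p(p(e)), k(k(p(b), p(p(m(e, p(b), e)))), p(e)))   [R1 at 2.1]
4. m(e, p(p(e)), k(k(p(b), p(p(m(e, p(b), e)))), p(e)))  →  m(e, p(p(e)), k(p(m(e, p(b), e)), p(e)))   [R3 at 3.1]
5. m(e, p(p(e)), k(p(m(e, p(b), e)), p(e)))  →  m(e, p(p(e)), e)   [R3 at 3]
6. m(e, p(p(e)), e)  →  p(p(e))   [R2 at ε]

p(p(e))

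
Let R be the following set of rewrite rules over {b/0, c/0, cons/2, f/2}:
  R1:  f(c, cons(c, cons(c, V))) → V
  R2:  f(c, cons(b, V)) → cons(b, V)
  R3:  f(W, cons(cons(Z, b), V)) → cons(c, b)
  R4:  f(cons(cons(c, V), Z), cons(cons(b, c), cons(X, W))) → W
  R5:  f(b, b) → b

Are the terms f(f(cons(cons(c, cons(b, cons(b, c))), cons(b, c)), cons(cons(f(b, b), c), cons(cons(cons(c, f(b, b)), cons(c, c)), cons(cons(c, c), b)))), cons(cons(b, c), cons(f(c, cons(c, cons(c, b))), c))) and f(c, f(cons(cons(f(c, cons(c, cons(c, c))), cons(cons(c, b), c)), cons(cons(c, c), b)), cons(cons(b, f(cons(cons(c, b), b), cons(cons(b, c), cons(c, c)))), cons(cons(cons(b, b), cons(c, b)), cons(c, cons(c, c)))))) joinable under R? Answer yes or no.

yes — NF(t₁) = c, NF(t₂) = c

Reduce t₁ = f(f(cons(cons(c, cons(b, cons(b, c))), cons(b, c)), cons(cons(f(b, b), c), cons(cons(cons(c, f(b, b)), cons(c, c)), cons(cons(c, c), b)))), cons(cons(b, c), cons(f(c, cons(c, cons(c, b))), c))):
1. f(f(cons(cons(c, cons(b, cons(b, c))), cons(b, c)), cons(cons(f(b, b), c), cons(cons(cons(c, f(b, b)), cons(c, c)), cons(cons(c, c), b)))), cons(cons(b, c), cons(f(c, cons(c, cons(c, b))), c)))  →  f(f(cons(cons(c, cons(b, cons(b, c))), cons(b, c)), cons(cons(b, c), cons(cons(cons(c, f(b, b)), cons(c, c)), cons(cons(c, c), b)))), cons(cons(b, c), cons(f(c, cons(c, cons(c, b))), c)))   [R5 at 1.2.1.1]
2. f(f(cons(cons(c, cons(b, cons(b, c))), cons(b, c)), cons(cons(b, c), cons(cons(cons(c, f(b, b)), cons(c, c)), cons(cons(c, c), b)))), cons(cons(b, c), cons(f(c, cons(c, cons(c, b))), c)))  →  f(cons(cons(c, c), b), cons(cons(b, c), cons(f(c, cons(c, cons(c, b))), c)))   [R4 at 1]
3. f(cons(cons(c, c), b), cons(cons(b, c), cons(f(c, cons(c, cons(c, b))), c)))  →  c   [R4 at ε]

Reduce t₂ = f(c, f(cons(cons(f(c, cons(c, cons(c, c))), cons(cons(c, b), c)), cons(cons(c, c), b)), cons(cons(b, f(cons(cons(c, b), b), cons(cons(b, c), cons(c, c)))), cons(cons(cons(b, b), cons(c, b)), cons(c, cons(c, c)))))):
1. f(c, f(cons(cons(f(c, cons(c, cons(c, c))), cons(cons(c, b), c)), cons(cons(c, c), b)), cons(cons(b, f(cons(cons(c, b), b), cons(cons(b, c), cons(c, c)))), cons(cons(cons(b, b), cons(c, b)), cons(c, cons(c, c))))))  →  f(c, f(cons(cons(c, cons(cons(c, b), c)), cons(cons(c, c), b)), cons(cons(b, f(cons(cons(c, b), b), cons(cons(b, c), cons(c, c)))), cons(cons(cons(b, b), cons(c, b)), cons(c, cons(c, c))))))   [R1 at 2.1.1.1]
2. f(c, f(cons(cons(c, cons(cons(c, b), c)), cons(cons(c, c), b)), cons(cons(b, f(cons(cons(c, b), b), cons(cons(b, c), cons(c, c)))), cons(cons(cons(b, b), cons(c, b)), cons(c, cons(c, c))))))  →  f(c, f(cons(cons(c, cons(cons(c, b), c)), cons(cons(c, c), b)), cons(cons(b, c), cons(cons(cons(b, b), cons(c, b)), cons(c, cons(c, c))))))   [R4 at 2.2.1.2]
3. f(c, f(cons(cons(c, cons(cons(c, b), c)), cons(cons(c, c), b)), cons(cons(b, c), cons(cons(cons(b, b), cons(c, b)), cons(c, cons(c, c))))))  →  f(c, cons(c, cons(c, c)))   [R4 at 2]
4. f(c, cons(c, cons(c, c)))  →  c   [R1 at ε]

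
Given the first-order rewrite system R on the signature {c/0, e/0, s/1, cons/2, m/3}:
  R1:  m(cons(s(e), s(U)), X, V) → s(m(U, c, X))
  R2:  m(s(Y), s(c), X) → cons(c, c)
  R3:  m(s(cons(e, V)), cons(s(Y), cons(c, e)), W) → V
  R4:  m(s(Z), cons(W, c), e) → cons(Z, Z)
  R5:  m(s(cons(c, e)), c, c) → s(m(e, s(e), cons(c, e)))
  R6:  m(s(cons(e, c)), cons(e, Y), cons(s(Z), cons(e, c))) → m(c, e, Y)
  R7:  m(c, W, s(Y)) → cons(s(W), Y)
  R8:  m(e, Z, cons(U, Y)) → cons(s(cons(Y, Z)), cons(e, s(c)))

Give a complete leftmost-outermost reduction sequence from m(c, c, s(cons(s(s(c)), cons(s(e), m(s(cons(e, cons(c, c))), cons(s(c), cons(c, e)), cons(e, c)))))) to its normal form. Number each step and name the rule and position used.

1. m(c, c, s(cons(s(s(c)), cons(s(e), m(s(cons(e, cons(c, c))), cons(s(c), cons(c, e)), cons(e, c))))))  →  cons(s(c), cons(s(s(c)), cons(s(e), m(s(cons(e, cons(c, c))), cons(s(c), cons(c, e)), cons(e, c)))))   [R7 at ε]
2. cons(s(c), cons(s(s(c)), cons(s(e), m(s(cons(e, cons(c, c))), cons(s(c), cons(c, e)), cons(e, c)))))  →  cons(s(c), cons(s(s(c)), cons(s(e), cons(c, c))))   [R3 at 2.2.2]

cons(s(c), cons(s(s(c)), cons(s(e), cons(c, c))))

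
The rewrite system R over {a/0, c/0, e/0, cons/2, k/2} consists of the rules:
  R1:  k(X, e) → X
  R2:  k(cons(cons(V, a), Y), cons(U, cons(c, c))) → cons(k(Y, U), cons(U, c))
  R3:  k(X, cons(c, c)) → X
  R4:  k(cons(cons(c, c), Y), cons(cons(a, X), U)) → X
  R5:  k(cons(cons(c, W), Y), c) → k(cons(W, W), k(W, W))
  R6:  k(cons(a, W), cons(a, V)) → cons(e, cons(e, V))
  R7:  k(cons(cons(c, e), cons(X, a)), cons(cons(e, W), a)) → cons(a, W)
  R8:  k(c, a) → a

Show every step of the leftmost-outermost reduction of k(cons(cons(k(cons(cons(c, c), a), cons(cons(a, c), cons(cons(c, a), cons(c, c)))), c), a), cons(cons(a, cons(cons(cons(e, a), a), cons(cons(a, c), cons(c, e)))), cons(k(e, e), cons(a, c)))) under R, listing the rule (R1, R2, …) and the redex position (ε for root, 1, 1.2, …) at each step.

1. k(cons(cons(k(cons(cons(c, c), a), cons(cons(a, c), cons(cons(c, a), cons(c, c)))), c), a), cons(cons(a, cons(cons(cons(e, a), a), cons(cons(a, c), cons(c, e)))), cons(k(e, e), cons(a, c))))  →  k(cons(cons(c, c), a), cons(cons(a, cons(cons(cons(e, a), a), cons(cons(a, c), cons(c, e)))), cons(k(e, e), cons(a, c))))   [R4 at 1.1.1]
2. k(cons(cons(c, c), a), cons(cons(a, cons(cons(cons(e, a), a), cons(cons(a, c), cons(c, e)))), cons(k(e, e), cons(a, c))))  →  cons(cons(cons(e, a), a), cons(cons(a, c), cons(c, e)))   [R4 at ε]

cons(cons(cons(e, a), a), cons(cons(a, c), cons(c, e)))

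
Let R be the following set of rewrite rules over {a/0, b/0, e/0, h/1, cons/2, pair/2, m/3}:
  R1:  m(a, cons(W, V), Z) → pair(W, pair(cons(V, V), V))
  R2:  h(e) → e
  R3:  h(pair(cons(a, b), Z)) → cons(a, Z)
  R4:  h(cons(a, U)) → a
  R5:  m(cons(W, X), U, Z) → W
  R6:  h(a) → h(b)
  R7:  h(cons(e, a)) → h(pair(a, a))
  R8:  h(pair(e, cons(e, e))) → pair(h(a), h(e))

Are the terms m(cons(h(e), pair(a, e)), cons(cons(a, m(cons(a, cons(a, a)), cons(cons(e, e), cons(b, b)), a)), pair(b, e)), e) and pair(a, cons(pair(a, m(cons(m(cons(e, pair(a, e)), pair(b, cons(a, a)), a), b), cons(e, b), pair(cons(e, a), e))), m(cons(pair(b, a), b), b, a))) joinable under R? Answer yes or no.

Reduce t₁ = m(cons(h(e), pair(a, e)), cons(cons(a, m(cons(a, cons(a, a)), cons(cons(e, e), cons(b, b)), a)), pair(b, e)), e):
1. m(cons(h(e), pair(a, e)), cons(cons(a, m(cons(a, cons(a, a)), cons(cons(e, e), cons(b, b)), a)), pair(b, e)), e)  →  h(e)   [R5 at ε]
2. h(e)  →  e   [R2 at ε]

Reduce t₂ = pair(a, cons(pair(a, m(cons(m(cons(e, pair(a, e)), pair(b, cons(a, a)), a), b), cons(e, b), pair(cons(e, a), e))), m(cons(pair(b, a), b), b, a))):
1. pair(a, cons(pair(a, m(cons(m(cons(e, pair(a, e)), pair(b, cons(a, a)), a), b), cons(e, b), pair(cons(e, a), e))), m(cons(pair(b, a), b), b, a)))  →  pair(a, cons(pair(a, m(cons(e, pair(a, e)), pair(b, cons(a, a)), a)), m(cons(pair(b, a), b), b, a)))   [R5 at 2.1.2]
2. pair(a, cons(pair(a, m(cons(e, pair(a, e)), pair(b, cons(a, a)), a)), m(cons(pair(b, a), b), b, a)))  →  pair(a, cons(pair(a, e), m(cons(pair(b, a), b), b, a)))   [R5 at 2.1.2]
3. pair(a, cons(pair(a, e), m(cons(pair(b, a), b), b, a)))  →  pair(a, cons(pair(a, e), pair(b, a)))   [R5 at 2.2]

no — NF(t₁) = e, NF(t₂) = pair(a, cons(pair(a, e), pair(b, a)))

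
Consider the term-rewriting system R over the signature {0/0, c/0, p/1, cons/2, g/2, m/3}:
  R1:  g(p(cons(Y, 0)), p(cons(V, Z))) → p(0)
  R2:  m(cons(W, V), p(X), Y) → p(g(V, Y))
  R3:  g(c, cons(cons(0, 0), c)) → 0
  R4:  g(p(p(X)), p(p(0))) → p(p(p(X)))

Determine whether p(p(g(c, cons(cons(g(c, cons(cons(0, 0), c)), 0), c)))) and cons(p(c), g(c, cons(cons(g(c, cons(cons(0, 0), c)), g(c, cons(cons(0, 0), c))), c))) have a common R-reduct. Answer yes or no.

Reduce t₁ = p(p(g(c, cons(cons(g(c, cons(cons(0, 0), c)), 0), c)))):
1. p(p(g(c, cons(cons(g(c, cons(cons(0, 0), c)), 0), c))))  →  p(p(g(c, cons(cons(0, 0), c))))   [R3 at 1.1.2.1.1]
2. p(p(g(c, cons(cons(0, 0), c))))  →  p(p(0))   [R3 at 1.1]

Reduce t₂ = cons(p(c), g(c, cons(cons(g(c, cons(cons(0, 0), c)), g(c, cons(cons(0, 0), c))), c))):
1. cons(p(c), g(c, cons(cons(g(c, cons(cons(0, 0), c)), g(c, cons(cons(0, 0), c))), c)))  →  cons(p(c), g(c, cons(cons(0, g(c, cons(cons(0, 0), c))), c)))   [R3 at 2.2.1.1]
2. cons(p(c), g(c, cons(cons(0, g(c, cons(cons(0, 0), c))), c)))  →  cons(p(c), g(c, cons(cons(0, 0), c)))   [R3 at 2.2.1.2]
3. cons(p(c), g(c, cons(cons(0, 0), c)))  →  cons(p(c), 0)   [R3 at 2]

no — NF(t₁) = p(p(0)), NF(t₂) = cons(p(c), 0)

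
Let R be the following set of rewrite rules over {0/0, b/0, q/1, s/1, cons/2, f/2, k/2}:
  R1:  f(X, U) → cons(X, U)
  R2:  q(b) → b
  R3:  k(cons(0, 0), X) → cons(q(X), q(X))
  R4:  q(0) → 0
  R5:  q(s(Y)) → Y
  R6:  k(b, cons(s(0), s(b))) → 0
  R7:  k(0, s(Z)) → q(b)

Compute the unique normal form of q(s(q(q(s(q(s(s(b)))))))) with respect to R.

1. q(s(q(q(s(q(s(s(b))))))))  →  q(q(s(q(s(s(b))))))   [R5 at ε]
2. q(q(s(q(s(s(b))))))  →  q(q(s(s(b))))   [R5 at 1]
3. q(q(s(s(b))))  →  q(s(b))   [R5 at 1]
4. q(s(b))  →  b   [R5 at ε]

b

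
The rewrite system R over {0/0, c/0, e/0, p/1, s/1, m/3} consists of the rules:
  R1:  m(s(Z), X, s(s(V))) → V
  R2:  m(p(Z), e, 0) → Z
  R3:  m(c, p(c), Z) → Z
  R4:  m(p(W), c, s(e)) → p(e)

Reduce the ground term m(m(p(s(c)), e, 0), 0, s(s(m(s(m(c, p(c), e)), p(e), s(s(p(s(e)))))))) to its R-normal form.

1. m(m(p(s(c)), e, 0), 0, s(s(m(s(m(c, p(c), e)), p(e), s(s(p(s(e))))))))  →  m(s(c), 0, s(s(m(s(m(c, p(c), e)), p(e), s(s(p(s(e))))))))   [R2 at 1]
2. m(s(c), 0, s(s(m(s(m(c, p(c), e)), p(e), s(s(p(s(e))))))))  →  m(s(m(c, p(c), e)), p(e), s(s(p(s(e)))))   [R1 at ε]
3. m(s(m(c, p(c), e)), p(e), s(s(p(s(e)))))  →  p(s(e))   [R1 at ε]

p(s(e))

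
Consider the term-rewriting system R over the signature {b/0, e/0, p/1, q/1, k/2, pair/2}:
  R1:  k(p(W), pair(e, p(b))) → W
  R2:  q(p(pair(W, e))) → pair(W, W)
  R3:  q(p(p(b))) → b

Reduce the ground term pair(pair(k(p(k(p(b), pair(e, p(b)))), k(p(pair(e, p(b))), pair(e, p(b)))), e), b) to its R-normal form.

pair(pair(b, e), b)

1. pair(pair(k(p(k(p(b), pair(e, p(b)))), k(p(pair(e, p(b))), pair(e, p(b)))), e), b)  →  pair(pair(k(p(b), k(p(pair(e, p(b))), pair(e, p(b)))), e), b)   [R1 at 1.1.1.1]
2. pair(pair(k(p(b), k(p(pair(e, p(b))), pair(e, p(b)))), e), b)  →  pair(pair(k(p(b), pair(e, p(b))), e), b)   [R1 at 1.1.2]
3. pair(pair(k(p(b), pair(e, p(b))), e), b)  →  pair(pair(b, e), b)   [R1 at 1.1]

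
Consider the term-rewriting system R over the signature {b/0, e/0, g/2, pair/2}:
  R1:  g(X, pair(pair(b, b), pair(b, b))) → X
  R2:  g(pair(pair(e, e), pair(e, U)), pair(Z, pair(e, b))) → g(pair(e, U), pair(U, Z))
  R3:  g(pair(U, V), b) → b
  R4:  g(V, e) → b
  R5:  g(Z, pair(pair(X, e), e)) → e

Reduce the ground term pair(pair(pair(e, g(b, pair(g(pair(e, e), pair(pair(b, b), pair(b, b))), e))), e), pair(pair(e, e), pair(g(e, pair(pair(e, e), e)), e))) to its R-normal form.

pair(pair(pair(e, e), e), pair(pair(e, e), pair(e, e)))

1. pair(pair(pair(e, g(b, pair(g(pair(e, e), pair(pair(b, b), pair(b, b))), e))), e), pair(pair(e, e), pair(g(e, pair(pair(e, e), e)), e)))  →  pair(pair(pair(e, g(b, pair(pair(e, e), e))), e), pair(pair(e, e), pair(g(e, pair(pair(e, e), e)), e)))   [R1 at 1.1.2.2.1]
2. pair(pair(pair(e, g(b, pair(pair(e, e), e))), e), pair(pair(e, e), pair(g(e, pair(pair(e, e), e)), e)))  →  pair(pair(pair(e, e), e), pair(pair(e, e), pair(g(e, pair(pair(e, e), e)), e)))   [R5 at 1.1.2]
3. pair(pair(pair(e, e), e), pair(pair(e, e), pair(g(e, pair(pair(e, e), e)), e)))  →  pair(pair(pair(e, e), e), pair(pair(e, e), pair(e, e)))   [R5 at 2.2.1]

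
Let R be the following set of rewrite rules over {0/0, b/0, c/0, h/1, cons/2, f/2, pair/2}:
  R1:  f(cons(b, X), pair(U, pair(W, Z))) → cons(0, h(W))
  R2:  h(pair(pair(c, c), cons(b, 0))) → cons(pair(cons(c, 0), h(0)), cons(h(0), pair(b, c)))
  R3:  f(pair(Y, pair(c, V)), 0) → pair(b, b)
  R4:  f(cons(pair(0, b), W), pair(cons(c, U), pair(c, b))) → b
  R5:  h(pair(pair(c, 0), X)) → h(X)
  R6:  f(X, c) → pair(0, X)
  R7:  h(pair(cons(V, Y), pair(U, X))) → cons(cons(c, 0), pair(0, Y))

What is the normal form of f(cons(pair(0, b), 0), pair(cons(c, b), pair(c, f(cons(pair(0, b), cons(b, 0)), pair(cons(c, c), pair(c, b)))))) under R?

b

1. f(cons(pair(0, b), 0), pair(cons(c, b), pair(c, f(cons(pair(0, b), cons(b, 0)), pair(cons(c, c), pair(c, b))))))  →  f(cons(pair(0, b), 0), pair(cons(c, b), pair(c, b)))   [R4 at 2.2.2]
2. f(cons(pair(0, b), 0), pair(cons(c, b), pair(c, b)))  →  b   [R4 at ε]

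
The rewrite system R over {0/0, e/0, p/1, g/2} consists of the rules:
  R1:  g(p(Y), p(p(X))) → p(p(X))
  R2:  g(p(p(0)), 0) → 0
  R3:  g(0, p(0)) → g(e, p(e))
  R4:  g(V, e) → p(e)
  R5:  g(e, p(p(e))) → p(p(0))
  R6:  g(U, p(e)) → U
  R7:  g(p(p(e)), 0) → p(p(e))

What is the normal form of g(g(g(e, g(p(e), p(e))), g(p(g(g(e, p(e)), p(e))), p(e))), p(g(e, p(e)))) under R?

1. g(g(g(e, g(p(e), p(e))), g(p(g(g(e, p(e)), p(e))), p(e))), p(g(e, p(e))))  →  g(g(g(e, p(e)), g(p(g(g(e, p(e)), p(e))), p(e))), p(g(e, p(e))))   [R6 at 1.1.2]
2. g(g(g(e, p(e)), g(p(g(g(e, p(e)), p(e))), p(e))), p(g(e, p(e))))  →  g(g(e, g(p(g(g(e, p(e)), p(e))), p(e))), p(g(e, p(e))))   [R6 at 1.1]
3. g(g(e, g(p(g(g(e, p(e)), p(e))), p(e))), p(g(e, p(e))))  →  g(g(e, p(g(g(e, p(e)), p(e)))), p(g(e, p(e))))   [R6 at 1.2]
4. g(g(e, p(g(g(e, p(e)), p(e)))), p(g(e, p(e))))  →  g(g(e, p(g(e, p(e)))), p(g(e, p(e))))   [R6 at 1.2.1]
5. g(g(e, p(g(e, p(e)))), p(g(e, p(e))))  →  g(g(e, p(e)), p(g(e, p(e))))   [R6 at 1.2.1]
6. g(g(e, p(e)), p(g(e, p(e))))  →  g(e, p(g(e, p(e))))   [R6 at 1]
7. g(e, p(g(e, p(e))))  →  g(e, p(e))   [R6 at 2.1]
8. g(e, p(e))  →  e   [R6 at ε]

e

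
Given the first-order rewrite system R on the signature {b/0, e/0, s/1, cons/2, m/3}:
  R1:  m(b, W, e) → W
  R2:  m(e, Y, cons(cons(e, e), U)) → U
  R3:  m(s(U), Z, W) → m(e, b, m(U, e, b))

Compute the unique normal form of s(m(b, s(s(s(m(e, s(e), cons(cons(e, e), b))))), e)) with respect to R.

1. s(m(b, s(s(s(m(e, s(e), cons(cons(e, e), b))))), e))  →  s(s(s(s(m(e, s(e), cons(cons(e, e), b))))))   [R1 at 1]
2. s(s(s(s(m(e, s(e), cons(cons(e, e), b))))))  →  s(s(s(s(b))))   [R2 at 1.1.1.1]

s(s(s(s(b))))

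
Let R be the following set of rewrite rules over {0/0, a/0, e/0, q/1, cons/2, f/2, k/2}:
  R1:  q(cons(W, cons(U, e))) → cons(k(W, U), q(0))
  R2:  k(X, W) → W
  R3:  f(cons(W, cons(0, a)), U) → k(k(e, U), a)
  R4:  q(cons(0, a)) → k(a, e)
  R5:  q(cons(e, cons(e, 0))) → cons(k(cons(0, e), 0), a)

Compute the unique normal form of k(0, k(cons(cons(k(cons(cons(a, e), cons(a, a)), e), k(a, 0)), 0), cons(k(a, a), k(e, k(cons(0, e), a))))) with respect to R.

1. k(0, k(cons(cons(k(cons(cons(a, e), cons(a, a)), e), k(a, 0)), 0), cons(k(a, a), k(e, k(cons(0, e), a)))))  →  k(cons(cons(k(cons(cons(a, e), cons(a, a)), e), k(a, 0)), 0), cons(k(a, a), k(e, k(cons(0, e), a))))   [R2 at ε]
2. k(cons(cons(k(cons(cons(a, e), cons(a, a)), e), k(a, 0)), 0), cons(k(a, a), k(e, k(cons(0, e), a))))  →  cons(k(a, a), k(e, k(cons(0, e), a)))   [R2 at ε]
3. cons(k(a, a), k(e, k(cons(0, e), a)))  →  cons(a, k(e, k(cons(0, e), a)))   [R2 at 1]
4. cons(a, k(e, k(cons(0, e), a)))  →  cons(a, k(cons(0, e), a))   [R2 at 2]
5. cons(a, k(cons(0, e), a))  →  cons(a, a)   [R2 at 2]

cons(a, a)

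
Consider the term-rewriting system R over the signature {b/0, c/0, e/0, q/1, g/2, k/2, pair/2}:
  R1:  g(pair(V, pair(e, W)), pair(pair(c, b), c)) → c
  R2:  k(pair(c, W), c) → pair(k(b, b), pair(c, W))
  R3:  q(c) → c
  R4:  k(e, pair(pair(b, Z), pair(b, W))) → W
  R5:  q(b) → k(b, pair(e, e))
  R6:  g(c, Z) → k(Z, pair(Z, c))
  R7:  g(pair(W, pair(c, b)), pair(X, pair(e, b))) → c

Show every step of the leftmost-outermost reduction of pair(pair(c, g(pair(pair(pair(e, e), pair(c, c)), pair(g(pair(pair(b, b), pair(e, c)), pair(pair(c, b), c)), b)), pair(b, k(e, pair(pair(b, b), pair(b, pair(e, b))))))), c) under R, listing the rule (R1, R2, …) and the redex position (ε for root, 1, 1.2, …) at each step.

1. pair(pair(c, g(pair(pair(pair(e, e), pair(c, c)), pair(g(pair(pair(b, b), pair(e, c)), pair(pair(c, b), c)), b)), pair(b, k(e, pair(pair(b, b), pair(b, pair(e, b))))))), c)  →  pair(pair(c, g(pair(pair(pair(e, e), pair(c, c)), pair(c, b)), pair(b, k(e, pair(pair(b, b), pair(b, pair(e, b))))))), c)   [R1 at 1.2.1.2.1]
2. pair(pair(c, g(pair(pair(pair(e, e), pair(c, c)), pair(c, b)), pair(b, k(e, pair(pair(b, b), pair(b, pair(e, b))))))), c)  →  pair(pair(c, g(pair(pair(pair(e, e), pair(c, c)), pair(c, b)), pair(b, pair(e, b)))), c)   [R4 at 1.2.2.2]
3. pair(pair(c, g(pair(pair(pair(e, e), pair(c, c)), pair(c, b)), pair(b, pair(e, b)))), c)  →  pair(pair(c, c), c)   [R7 at 1.2]

pair(pair(c, c), c)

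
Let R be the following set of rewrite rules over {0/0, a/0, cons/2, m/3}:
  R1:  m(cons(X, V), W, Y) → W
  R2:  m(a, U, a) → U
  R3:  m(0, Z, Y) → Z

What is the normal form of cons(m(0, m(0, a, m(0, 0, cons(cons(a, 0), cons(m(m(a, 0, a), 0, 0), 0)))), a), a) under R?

1. cons(m(0, m(0, a, m(0, 0, cons(cons(a, 0), cons(m(m(a, 0, a), 0, 0), 0)))), a), a)  →  cons(m(0, a, m(0, 0, cons(cons(a, 0), cons(m(m(a, 0, a), 0, 0), 0)))), a)   [R3 at 1]
2. cons(m(0, a, m(0, 0, cons(cons(a, 0), cons(m(m(a, 0, a), 0, 0), 0)))), a)  →  cons(a, a)   [R3 at 1]

cons(a, a)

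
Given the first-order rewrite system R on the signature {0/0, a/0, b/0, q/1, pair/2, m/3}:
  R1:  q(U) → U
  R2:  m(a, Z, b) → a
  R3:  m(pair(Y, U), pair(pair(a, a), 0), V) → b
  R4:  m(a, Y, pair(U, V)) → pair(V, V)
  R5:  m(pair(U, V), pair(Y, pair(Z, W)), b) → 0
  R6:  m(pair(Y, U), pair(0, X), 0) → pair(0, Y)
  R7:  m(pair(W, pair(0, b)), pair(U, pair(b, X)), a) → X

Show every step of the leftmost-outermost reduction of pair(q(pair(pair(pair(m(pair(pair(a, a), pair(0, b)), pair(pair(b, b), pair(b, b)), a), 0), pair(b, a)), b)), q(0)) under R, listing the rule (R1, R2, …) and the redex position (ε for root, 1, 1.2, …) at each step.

pair(pair(pair(pair(b, 0), pair(b, a)), b), 0)

1. pair(q(pair(pair(pair(m(pair(pair(a, a), pair(0, b)), pair(pair(b, b), pair(b, b)), a), 0), pair(b, a)), b)), q(0))  →  pair(pair(pair(pair(m(pair(pair(a, a), pair(0, b)), pair(pair(b, b), pair(b, b)), a), 0), pair(b, a)), b), q(0))   [R1 at 1]
2. pair(pair(pair(pair(m(pair(pair(a, a), pair(0, b)), pair(pair(b, b), pair(b, b)), a), 0), pair(b, a)), b), q(0))  →  pair(pair(pair(pair(b, 0), pair(b, a)), b), q(0))   [R7 at 1.1.1.1]
3. pair(pair(pair(pair(b, 0), pair(b, a)), b), q(0))  →  pair(pair(pair(pair(b, 0), pair(b, a)), b), 0)   [R1 at 2]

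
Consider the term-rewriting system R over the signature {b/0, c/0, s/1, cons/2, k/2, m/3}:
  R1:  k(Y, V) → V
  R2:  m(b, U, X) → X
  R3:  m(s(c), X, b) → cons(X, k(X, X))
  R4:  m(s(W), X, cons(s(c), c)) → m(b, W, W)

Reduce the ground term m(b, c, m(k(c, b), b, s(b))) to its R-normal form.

s(b)

1. m(b, c, m(k(c, b), b, s(b)))  →  m(k(c, b), b, s(b))   [R2 at ε]
2. m(k(c, b), b, s(b))  →  m(b, b, s(b))   [R1 at 1]
3. m(b, b, s(b))  →  s(b)   [R2 at ε]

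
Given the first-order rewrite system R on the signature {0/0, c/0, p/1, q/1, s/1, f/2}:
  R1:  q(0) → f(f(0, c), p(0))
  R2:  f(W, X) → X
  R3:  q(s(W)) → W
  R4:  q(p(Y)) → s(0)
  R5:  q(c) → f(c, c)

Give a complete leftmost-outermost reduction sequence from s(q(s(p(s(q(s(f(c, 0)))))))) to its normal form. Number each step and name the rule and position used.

1. s(q(s(p(s(q(s(f(c, 0))))))))  →  s(p(s(q(s(f(c, 0))))))   [R3 at 1]
2. s(p(s(q(s(f(c, 0))))))  →  s(p(s(f(c, 0))))   [R3 at 1.1.1]
3. s(p(s(f(c, 0))))  →  s(p(s(0)))   [R2 at 1.1.1]

s(p(s(0)))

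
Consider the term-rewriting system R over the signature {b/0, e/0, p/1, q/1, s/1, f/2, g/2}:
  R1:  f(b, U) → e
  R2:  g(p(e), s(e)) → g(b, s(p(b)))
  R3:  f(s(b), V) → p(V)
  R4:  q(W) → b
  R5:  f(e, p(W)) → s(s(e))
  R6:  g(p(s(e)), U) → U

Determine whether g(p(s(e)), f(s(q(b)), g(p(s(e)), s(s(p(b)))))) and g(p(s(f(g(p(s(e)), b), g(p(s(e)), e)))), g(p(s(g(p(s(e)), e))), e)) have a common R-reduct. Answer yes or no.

no — NF(t₁) = p(s(s(p(b)))), NF(t₂) = e

Reduce t₁ = g(p(s(e)), f(s(q(b)), g(p(s(e)), s(s(p(b)))))):
1. g(p(s(e)), f(s(q(b)), g(p(s(e)), s(s(p(b))))))  →  f(s(q(b)), g(p(s(e)), s(s(p(b)))))   [R6 at ε]
2. f(s(q(b)), g(p(s(e)), s(s(p(b)))))  →  f(s(b), g(p(s(e)), s(s(p(b)))))   [R4 at 1.1]
3. f(s(b), g(p(s(e)), s(s(p(b)))))  →  p(g(p(s(e)), s(s(p(b)))))   [R3 at ε]
4. p(g(p(s(e)), s(s(p(b)))))  →  p(s(s(p(b))))   [R6 at 1]

Reduce t₂ = g(p(s(f(g(p(s(e)), b), g(p(s(e)), e)))), g(p(s(g(p(s(e)), e))), e)):
1. g(p(s(f(g(p(s(e)), b), g(p(s(e)), e)))), g(p(s(g(p(s(e)), e))), e))  →  g(p(s(f(b, g(p(s(e)), e)))), g(p(s(g(p(s(e)), e))), e))   [R6 at 1.1.1.1]
2. g(p(s(f(b, g(p(s(e)), e)))), g(p(s(g(p(s(e)), e))), e))  →  g(p(s(e)), g(p(s(g(p(s(e)), e))), e))   [R1 at 1.1.1]
3. g(p(s(e)), g(p(s(g(p(s(e)), e))), e))  →  g(p(s(g(p(s(e)), e))), e)   [R6 at ε]
4. g(p(s(g(p(s(e)), e))), e)  →  g(p(s(e)), e)   [R6 at 1.1.1]
5. g(p(s(e)), e)  →  e   [R6 at ε]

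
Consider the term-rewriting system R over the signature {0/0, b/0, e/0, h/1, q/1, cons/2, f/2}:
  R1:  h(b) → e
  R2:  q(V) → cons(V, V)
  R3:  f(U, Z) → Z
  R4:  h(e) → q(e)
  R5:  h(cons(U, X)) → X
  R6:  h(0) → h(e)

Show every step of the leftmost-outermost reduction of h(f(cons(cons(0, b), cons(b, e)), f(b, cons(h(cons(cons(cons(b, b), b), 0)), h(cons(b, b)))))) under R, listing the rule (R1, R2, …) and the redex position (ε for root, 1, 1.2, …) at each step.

b

1. h(f(cons(cons(0, b), cons(b, e)), f(b, cons(h(cons(cons(cons(b, b), b), 0)), h(cons(b, b))))))  →  h(f(b, cons(h(cons(cons(cons(b, b), b), 0)), h(cons(b, b)))))   [R3 at 1]
2. h(f(b, cons(h(cons(cons(cons(b, b), b), 0)), h(cons(b, b)))))  →  h(cons(h(cons(cons(cons(b, b), b), 0)), h(cons(b, b))))   [R3 at 1]
3. h(cons(h(cons(cons(cons(b, b), b), 0)), h(cons(b, b))))  →  h(cons(b, b))   [R5 at ε]
4. h(cons(b, b))  →  b   [R5 at ε]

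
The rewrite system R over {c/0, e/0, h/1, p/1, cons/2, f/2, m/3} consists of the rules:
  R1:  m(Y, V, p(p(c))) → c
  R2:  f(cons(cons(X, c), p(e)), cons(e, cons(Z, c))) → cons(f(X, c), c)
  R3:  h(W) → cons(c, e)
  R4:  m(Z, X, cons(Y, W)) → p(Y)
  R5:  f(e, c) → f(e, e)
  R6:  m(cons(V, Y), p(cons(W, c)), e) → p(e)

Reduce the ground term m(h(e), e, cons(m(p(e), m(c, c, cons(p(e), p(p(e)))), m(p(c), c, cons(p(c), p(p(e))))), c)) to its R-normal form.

p(c)

1. m(h(e), e, cons(m(p(e), m(c, c, cons(p(e), p(p(e)))), m(p(c), c, cons(p(c), p(p(e))))), c))  →  p(m(p(e), m(c, c, cons(p(e), p(p(e)))), m(p(c), c, cons(p(c), p(p(e))))))   [R4 at ε]
2. p(m(p(e), m(c, c, cons(p(e), p(p(e)))), m(p(c), c, cons(p(c), p(p(e))))))  →  p(m(p(e), p(p(e)), m(p(c), c, cons(p(c), p(p(e))))))   [R4 at 1.2]
3. p(m(p(e), p(p(e)), m(p(c), c, cons(p(c), p(p(e))))))  →  p(m(p(e), p(p(e)), p(p(c))))   [R4 at 1.3]
4. p(m(p(e), p(p(e)), p(p(c))))  →  p(c)   [R1 at 1]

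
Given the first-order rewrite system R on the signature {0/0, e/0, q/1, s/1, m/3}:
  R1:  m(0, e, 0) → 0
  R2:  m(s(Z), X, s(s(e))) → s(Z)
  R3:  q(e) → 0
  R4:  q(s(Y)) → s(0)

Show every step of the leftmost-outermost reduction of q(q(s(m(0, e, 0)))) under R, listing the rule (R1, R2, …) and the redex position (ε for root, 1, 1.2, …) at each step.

1. q(q(s(m(0, e, 0))))  →  q(s(0))   [R4 at 1]
2. q(s(0))  →  s(0)   [R4 at ε]

s(0)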